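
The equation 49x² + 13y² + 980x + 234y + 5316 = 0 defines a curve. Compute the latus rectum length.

26/7

Group: 49(x² + 20x) + 13(y² + 18y) = -5316
49(x + 10)² + 13(y + 9)² = -5316 + 4900 + 1053 = 637
Dividing both sides by 637: (x + 10)²/13 + (y + 9)²/49 = 1
Ellipse, center (-10, -9), major axis vertical; a² = 49, b² = 13.
Latus rectum length = 2b²/a = 2·13/7 = 26/7.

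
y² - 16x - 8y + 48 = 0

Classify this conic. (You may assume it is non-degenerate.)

parabola

No xy term. Coefficients of x² and y² are A = 0, C = 1.
Exactly one squared variable ⇒ parabola.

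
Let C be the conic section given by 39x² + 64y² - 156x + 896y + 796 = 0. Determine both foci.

39(x² - 4x) + 64(y² + 14y) = -796
Complete the square: 39(x - 2)² + 64(y + 7)² = -796 + 156 + 3136 = 2496
Divide through by 2496 to get (x - 2)²/64 + (y + 7)²/39 = 1.
Ellipse, center (2, -7), major axis horizontal; a² = 64, b² = 39.
c² = a² - b² = 64 - 39 = 25, so c = 5.
Foci lie on the horizontal axis through the center: (h ± c, k).

(-3, -7) and (7, -7)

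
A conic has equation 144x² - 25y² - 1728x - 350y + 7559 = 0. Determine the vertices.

144(x² - 12x) -25(y² + 14y) = -7559
Complete the square: 144(x - 6)² -25(y + 7)² = -7559 + 5184 - 1225 = -3600
Divide by -3600: (y + 7)²/144 - (x - 6)²/25 = 1
Hyperbola, center (6, -7), transverse axis vertical; a² = 144, b² = 25.
a = 12. Vertices at (h, k ± a).

(6, -19) and (6, 5)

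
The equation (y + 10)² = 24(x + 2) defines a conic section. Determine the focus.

Vertex (-2, -10); 4p = 24 so p = 6. Opens right.
Focus is p units from the vertex along the axis: (h + p, k).

(4, -10)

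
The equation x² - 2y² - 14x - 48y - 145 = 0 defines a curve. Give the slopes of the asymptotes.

Group the x- and y-terms: (x² - 14x) -2(y² + 24y) = 145
Complete the square: (x - 7)² -2(y + 12)² = 145 + 49 - 288 = -94
Divide by -94: (y + 12)²/47 - (x - 7)²/94 = 1
Hyperbola, center (7, -12), transverse axis vertical; a² = 47, b² = 94.
For a vertical hyperbola the asymptotes have slope ±a/b.
Here that is ±√47/√94 = ±√2/2.

√2/2 and -√2/2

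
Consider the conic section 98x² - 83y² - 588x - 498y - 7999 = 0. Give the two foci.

(3 - √181, -3) and (3 + √181, -3)

Group the x- and y-terms: 98(x² - 6x) -83(y² + 6y) = 7999
Complete the square in x and y: 98(x - 3)² -83(y + 3)² = 7999 + 882 - 747 = 8134
Divide through by 8134 to get (x - 3)²/83 - (y + 3)²/98 = 1.
Hyperbola, center (3, -3), transverse axis horizontal; a² = 83, b² = 98.
c² = a² + b² = 83 + 98 = 181, so c = √181.
Foci lie on the horizontal axis through the center: (h ± c, k).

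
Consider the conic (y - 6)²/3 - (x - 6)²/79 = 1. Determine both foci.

(6, 6 - √82) and (6, 6 + √82)

Center (6, 6). The positive term is the y-term, so the transverse axis is vertical; a² = 3, b² = 79.
c² = a² + b² = 3 + 79 = 82, so c = √82.
Foci lie on the vertical axis through the center: (h, k ± c).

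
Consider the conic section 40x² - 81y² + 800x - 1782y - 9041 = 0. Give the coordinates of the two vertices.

40(x² + 20x) -81(y² + 22y) = 9041
Complete the square in x and y: 40(x + 10)² -81(y + 11)² = 9041 + 4000 - 9801 = 3240
Divide by 3240: (x + 10)²/81 - (y + 11)²/40 = 1
Hyperbola, center (-10, -11), transverse axis horizontal; a² = 81, b² = 40.
a = 9. Vertices at (h ± a, k).

(-19, -11) and (-1, -11)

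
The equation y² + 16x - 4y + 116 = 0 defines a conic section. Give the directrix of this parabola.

Only y is squared. Complete the square in y: (y - 2)² = -16(x + 7).
Vertex (-7, 2); 4p = -16 so p = -4. Opens left.
Directrix is the vertical line x = h − p = -7 − (-4) = -3.

x = -3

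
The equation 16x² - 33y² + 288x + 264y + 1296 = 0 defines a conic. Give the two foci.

16(x² + 18x) -33(y² - 8y) = -1296
Complete the square: 16(x + 9)² -33(y - 4)² = -1296 + 1296 - 528 = -528
Divide by -528: (y - 4)²/16 - (x + 9)²/33 = 1
Hyperbola, center (-9, 4), transverse axis vertical; a² = 16, b² = 33.
c² = a² + b² = 16 + 33 = 49, so c = 7.
Foci lie on the vertical axis through the center: (h, k ± c).

(-9, -3) and (-9, 11)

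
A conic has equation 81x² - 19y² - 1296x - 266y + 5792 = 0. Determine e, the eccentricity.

e = 10/9

81(x² - 16x) -19(y² + 14y) = -5792
Completing the square gives 81(x - 8)² -19(y + 7)² = -5792 + 5184 - 931 = -1539.
Divide by -1539: (y + 7)²/81 - (x - 8)²/19 = 1
Hyperbola, center (8, -7), transverse axis vertical; a² = 81, b² = 19.
c² = a² + b² = 100, so c = 10.
e = c/a = 10/9.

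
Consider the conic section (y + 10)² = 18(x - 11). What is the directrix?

x = 13/2

Vertex (11, -10); 4p = 18 so p = 9/2. Opens right.
Directrix is the vertical line x = h − p = 11 − (9/2) = 13/2.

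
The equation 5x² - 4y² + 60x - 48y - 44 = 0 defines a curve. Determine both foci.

(-12, -6) and (0, -6)

Collect terms: 5(x² + 12x) -4(y² + 12y) = 44
Completing the square gives 5(x + 6)² -4(y + 6)² = 44 + 180 - 144 = 80.
Divide through by 80 to get (x + 6)²/16 - (y + 6)²/20 = 1.
Hyperbola, center (-6, -6), transverse axis horizontal; a² = 16, b² = 20.
c² = a² + b² = 16 + 20 = 36, so c = 6.
Foci lie on the horizontal axis through the center: (h ± c, k).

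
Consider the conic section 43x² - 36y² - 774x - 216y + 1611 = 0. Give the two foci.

Rearranging, 43(x² - 18x) -36(y² + 6y) = -1611.
Completing the square gives 43(x - 9)² -36(y + 3)² = -1611 + 3483 - 324 = 1548.
Divide through by 1548 to get (x - 9)²/36 - (y + 3)²/43 = 1.
Hyperbola, center (9, -3), transverse axis horizontal; a² = 36, b² = 43.
c² = a² + b² = 36 + 43 = 79, so c = √79.
Foci lie on the horizontal axis through the center: (h ± c, k).

(9 - √79, -3) and (9 + √79, -3)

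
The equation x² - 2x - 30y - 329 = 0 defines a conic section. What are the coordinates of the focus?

(1, -7/2)

Only x is squared. Complete the square in x: (x - 1)² = 30(y + 11).
Vertex (1, -11); 4p = 30 so p = 15/2. Opens up.
Focus is p units from the vertex along the axis: (h, k + p).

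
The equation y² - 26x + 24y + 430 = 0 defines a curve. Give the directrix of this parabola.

Only y is squared. Complete the square in y: (y + 12)² = 26(x - 11).
Vertex (11, -12); 4p = 26 so p = 13/2. Opens right.
Directrix is the vertical line x = h − p = 11 − (13/2) = 9/2.

x = 9/2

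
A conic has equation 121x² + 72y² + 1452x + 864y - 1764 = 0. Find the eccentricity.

Collect terms: 121(x² + 12x) + 72(y² + 12y) = 1764
Complete the square: 121(x + 6)² + 72(y + 6)² = 1764 + 4356 + 2592 = 8712
Divide through by 8712 to get (x + 6)²/72 + (y + 6)²/121 = 1.
Ellipse, center (-6, -6), major axis vertical; a² = 121, b² = 72.
c² = a² - b² = 49, so c = 7.
e = c/a = 7/11.

e = 7/11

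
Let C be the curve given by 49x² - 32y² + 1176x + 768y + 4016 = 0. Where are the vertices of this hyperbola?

Group the x- and y-terms: 49(x² + 24x) -32(y² - 24y) = -4016
Complete the square in x and y: 49(x + 12)² -32(y - 12)² = -4016 + 7056 - 4608 = -1568
Divide by -1568: (y - 12)²/49 - (x + 12)²/32 = 1
Hyperbola, center (-12, 12), transverse axis vertical; a² = 49, b² = 32.
a = 7. Vertices at (h, k ± a).

(-12, 5) and (-12, 19)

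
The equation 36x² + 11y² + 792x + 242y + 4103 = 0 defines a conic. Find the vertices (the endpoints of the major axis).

Group the x- and y-terms: 36(x² + 22x) + 11(y² + 22y) = -4103
Complete the square in x and y: 36(x + 11)² + 11(y + 11)² = -4103 + 4356 + 1331 = 1584
Divide through by 1584 to get (x + 11)²/44 + (y + 11)²/144 = 1.
Ellipse, center (-11, -11), major axis vertical; a² = 144, b² = 44.
a = 12. Vertices at (h, k ± a).

(-11, -23) and (-11, 1)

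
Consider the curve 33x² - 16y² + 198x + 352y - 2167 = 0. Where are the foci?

(-10, 11) and (4, 11)

Rearranging, 33(x² + 6x) -16(y² - 22y) = 2167.
33(x + 3)² -16(y - 11)² = 2167 + 297 - 1936 = 528
Divide by 528: (x + 3)²/16 - (y - 11)²/33 = 1
Hyperbola, center (-3, 11), transverse axis horizontal; a² = 16, b² = 33.
c² = a² + b² = 16 + 33 = 49, so c = 7.
Foci lie on the horizontal axis through the center: (h ± c, k).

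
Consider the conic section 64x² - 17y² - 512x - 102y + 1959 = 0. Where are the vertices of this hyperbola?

64(x² - 8x) -17(y² + 6y) = -1959
Completing the square gives 64(x - 4)² -17(y + 3)² = -1959 + 1024 - 153 = -1088.
Dividing both sides by -1088: (y + 3)²/64 - (x - 4)²/17 = 1
Hyperbola, center (4, -3), transverse axis vertical; a² = 64, b² = 17.
a = 8. Vertices at (h, k ± a).

(4, -11) and (4, 5)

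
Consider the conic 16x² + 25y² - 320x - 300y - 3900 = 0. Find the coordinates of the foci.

16(x² - 20x) + 25(y² - 12y) = 3900
16(x - 10)² + 25(y - 6)² = 3900 + 1600 + 900 = 6400
Dividing both sides by 6400: (x - 10)²/400 + (y - 6)²/256 = 1
Ellipse, center (10, 6), major axis horizontal; a² = 400, b² = 256.
c² = a² - b² = 400 - 256 = 144, so c = 12.
Foci lie on the horizontal axis through the center: (h ± c, k).

(-2, 6) and (22, 6)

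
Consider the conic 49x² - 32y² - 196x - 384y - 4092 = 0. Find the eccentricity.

e = 9√2/8

49(x² - 4x) -32(y² + 12y) = 4092
49(x - 2)² -32(y + 6)² = 4092 + 196 - 1152 = 3136
Dividing both sides by 3136: (x - 2)²/64 - (y + 6)²/98 = 1
Hyperbola, center (2, -6), transverse axis horizontal; a² = 64, b² = 98.
c² = a² + b² = 162, so c = 9√2.
e = c/a = 9√2/8.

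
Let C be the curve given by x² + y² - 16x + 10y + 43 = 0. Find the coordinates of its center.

Collect terms: (x² - 16x) + (y² + 10y) = -43
Complete the square: (x - 8)² + (y + 5)² = -43 + 64 + 25 = 46
So (x - 8)² + (y + 5)² = 46.
Circle centered at (8, -5) with r² = 46.

(8, -5)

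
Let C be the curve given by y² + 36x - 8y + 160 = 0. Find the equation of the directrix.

x = 5

Only y is squared. Complete the square in y: (y - 4)² = -36(x + 4).
Vertex (-4, 4); 4p = -36 so p = -9. Opens left.
Directrix is the vertical line x = h − p = -4 − (-9) = 5.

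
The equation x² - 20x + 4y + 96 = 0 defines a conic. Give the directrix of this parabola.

y = 2

Only x is squared. Complete the square in x: (x - 10)² = -4(y - 1).
Vertex (10, 1); 4p = -4 so p = -1. Opens down.
Directrix is the horizontal line y = k − p = 1 − (-1) = 2.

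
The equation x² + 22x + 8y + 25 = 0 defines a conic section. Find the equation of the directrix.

y = 14

Only x is squared. Complete the square in x: (x + 11)² = -8(y - 12).
Vertex (-11, 12); 4p = -8 so p = -2. Opens down.
Directrix is the horizontal line y = k − p = 12 − (-2) = 14.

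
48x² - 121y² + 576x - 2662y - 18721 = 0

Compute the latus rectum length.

96/11

Group the x- and y-terms: 48(x² + 12x) -121(y² + 22y) = 18721
Complete the square: 48(x + 6)² -121(y + 11)² = 18721 + 1728 - 14641 = 5808
Divide by 5808: (x + 6)²/121 - (y + 11)²/48 = 1
Hyperbola, center (-6, -11), transverse axis horizontal; a² = 121, b² = 48.
Latus rectum length = 2b²/a = 2·48/11 = 96/11.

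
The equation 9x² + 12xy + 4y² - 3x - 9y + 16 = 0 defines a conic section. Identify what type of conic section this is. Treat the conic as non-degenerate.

A = 9, B = 12, C = 4.
Discriminant B² − 4AC = 12² − 4·9·4 = 0.
B² − 4AC = 0 ⇒ parabola.

parabola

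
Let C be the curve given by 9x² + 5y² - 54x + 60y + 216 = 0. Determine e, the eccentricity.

e = 2/3

Rearranging, 9(x² - 6x) + 5(y² + 12y) = -216.
Complete the square: 9(x - 3)² + 5(y + 6)² = -216 + 81 + 180 = 45
Divide through by 45 to get (x - 3)²/5 + (y + 6)²/9 = 1.
Ellipse, center (3, -6), major axis vertical; a² = 9, b² = 5.
c² = a² - b² = 4, so c = 2.
e = c/a = 2/3.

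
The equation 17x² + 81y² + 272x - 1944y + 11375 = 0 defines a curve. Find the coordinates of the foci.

(-16, 12) and (0, 12)

Group: 17(x² + 16x) + 81(y² - 24y) = -11375
Complete the square in x and y: 17(x + 8)² + 81(y - 12)² = -11375 + 1088 + 11664 = 1377
Divide through by 1377 to get (x + 8)²/81 + (y - 12)²/17 = 1.
Ellipse, center (-8, 12), major axis horizontal; a² = 81, b² = 17.
c² = a² - b² = 81 - 17 = 64, so c = 8.
Foci lie on the horizontal axis through the center: (h ± c, k).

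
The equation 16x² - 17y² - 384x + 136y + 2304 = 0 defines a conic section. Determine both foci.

16(x² - 24x) -17(y² - 8y) = -2304
Completing the square gives 16(x - 12)² -17(y - 4)² = -2304 + 2304 - 272 = -272.
Dividing both sides by -272: (y - 4)²/16 - (x - 12)²/17 = 1
Hyperbola, center (12, 4), transverse axis vertical; a² = 16, b² = 17.
c² = a² + b² = 16 + 17 = 33, so c = √33.
Foci lie on the vertical axis through the center: (h, k ± c).

(12, 4 - √33) and (12, 4 + √33)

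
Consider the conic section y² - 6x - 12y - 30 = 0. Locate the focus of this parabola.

(-19/2, 6)

Only y is squared. Complete the square in y: (y - 6)² = 6(x + 11).
Vertex (-11, 6); 4p = 6 so p = 3/2. Opens right.
Focus is p units from the vertex along the axis: (h + p, k).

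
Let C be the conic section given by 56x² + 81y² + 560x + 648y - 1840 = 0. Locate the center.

Collect terms: 56(x² + 10x) + 81(y² + 8y) = 1840
56(x + 5)² + 81(y + 4)² = 1840 + 1400 + 1296 = 4536
Divide through by 4536 to get (x + 5)²/81 + (y + 4)²/56 = 1.
Ellipse with center (-5, -4).

(-5, -4)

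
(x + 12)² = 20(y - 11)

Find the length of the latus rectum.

20

Vertex (-12, 11); 4p = 20 so p = 5. Opens up.
Latus rectum length = |4p| = 20.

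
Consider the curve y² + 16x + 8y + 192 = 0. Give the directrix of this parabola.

Only y is squared. Complete the square in y: (y + 4)² = -16(x + 11).
Vertex (-11, -4); 4p = -16 so p = -4. Opens left.
Directrix is the vertical line x = h − p = -11 − (-4) = -7.

x = -7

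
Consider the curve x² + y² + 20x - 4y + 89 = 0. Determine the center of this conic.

Group: (x² + 20x) + (y² - 4y) = -89
Complete the square in x and y: (x + 10)² + (y - 2)² = -89 + 100 + 4 = 15
So (x + 10)² + (y - 2)² = 15.
Circle centered at (-10, 2) with r² = 15.

(-10, 2)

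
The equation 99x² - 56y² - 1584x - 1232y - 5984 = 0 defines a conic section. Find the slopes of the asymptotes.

Group: 99(x² - 16x) -56(y² + 22y) = 5984
Completing the square gives 99(x - 8)² -56(y + 11)² = 5984 + 6336 - 6776 = 5544.
Divide by 5544: (x - 8)²/56 - (y + 11)²/99 = 1
Hyperbola, center (8, -11), transverse axis horizontal; a² = 56, b² = 99.
For a horizontal hyperbola the asymptotes have slope ±b/a.
Here that is ±3√11/2√14 = ±3√154/28.

3√154/28 and -3√154/28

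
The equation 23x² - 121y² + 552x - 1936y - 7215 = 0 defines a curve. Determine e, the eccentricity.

e = 12/11

Group: 23(x² + 24x) -121(y² + 16y) = 7215
Completing the square gives 23(x + 12)² -121(y + 8)² = 7215 + 3312 - 7744 = 2783.
Divide through by 2783 to get (x + 12)²/121 - (y + 8)²/23 = 1.
Hyperbola, center (-12, -8), transverse axis horizontal; a² = 121, b² = 23.
c² = a² + b² = 144, so c = 12.
e = c/a = 12/11.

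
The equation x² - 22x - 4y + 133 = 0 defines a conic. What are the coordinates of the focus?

(11, 4)

Only x is squared. Complete the square in x: (x - 11)² = 4(y - 3).
Vertex (11, 3); 4p = 4 so p = 1. Opens up.
Focus is p units from the vertex along the axis: (h, k + p).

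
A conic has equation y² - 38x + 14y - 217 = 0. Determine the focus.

Only y is squared. Complete the square in y: (y + 7)² = 38(x + 7).
Vertex (-7, -7); 4p = 38 so p = 19/2. Opens right.
Focus is p units from the vertex along the axis: (h + p, k).

(5/2, -7)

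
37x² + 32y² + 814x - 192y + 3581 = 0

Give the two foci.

(-11, 3 - √5) and (-11, 3 + √5)

Collect terms: 37(x² + 22x) + 32(y² - 6y) = -3581
Completing the square gives 37(x + 11)² + 32(y - 3)² = -3581 + 4477 + 288 = 1184.
Dividing both sides by 1184: (x + 11)²/32 + (y - 3)²/37 = 1
Ellipse, center (-11, 3), major axis vertical; a² = 37, b² = 32.
c² = a² - b² = 37 - 32 = 5, so c = √5.
Foci lie on the vertical axis through the center: (h, k ± c).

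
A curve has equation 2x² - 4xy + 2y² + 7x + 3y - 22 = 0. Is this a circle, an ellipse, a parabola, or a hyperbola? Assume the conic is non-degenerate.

parabola

A = 2, B = -4, C = 2.
Discriminant B² − 4AC = (-4)² − 4·2·2 = 0.
B² − 4AC = 0 ⇒ parabola.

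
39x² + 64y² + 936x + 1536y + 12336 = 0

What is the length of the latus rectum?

39(x² + 24x) + 64(y² + 24y) = -12336
Completing the square gives 39(x + 12)² + 64(y + 12)² = -12336 + 5616 + 9216 = 2496.
Divide by 2496: (x + 12)²/64 + (y + 12)²/39 = 1
Ellipse, center (-12, -12), major axis horizontal; a² = 64, b² = 39.
Latus rectum length = 2b²/a = 2·39/8 = 39/4.

39/4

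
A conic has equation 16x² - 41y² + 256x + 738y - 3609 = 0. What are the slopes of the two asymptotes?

4√41/41 and -4√41/41

16(x² + 16x) -41(y² - 18y) = 3609
Completing the square gives 16(x + 8)² -41(y - 9)² = 3609 + 1024 - 3321 = 1312.
Dividing both sides by 1312: (x + 8)²/82 - (y - 9)²/32 = 1
Hyperbola, center (-8, 9), transverse axis horizontal; a² = 82, b² = 32.
For a horizontal hyperbola the asymptotes have slope ±b/a.
Here that is ±4√2/√82 = ±4√41/41.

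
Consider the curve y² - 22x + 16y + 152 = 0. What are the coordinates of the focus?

Only y is squared. Complete the square in y: (y + 8)² = 22(x - 4).
Vertex (4, -8); 4p = 22 so p = 11/2. Opens right.
Focus is p units from the vertex along the axis: (h + p, k).

(19/2, -8)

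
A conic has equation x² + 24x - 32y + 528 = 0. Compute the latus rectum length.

32

Only x is squared. Complete the square in x: (x + 12)² = 32(y - 12).
Vertex (-12, 12); 4p = 32 so p = 8. Opens up.
Latus rectum length = |4p| = 32.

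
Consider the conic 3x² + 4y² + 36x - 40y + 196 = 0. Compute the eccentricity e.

e = 1/2

Collect terms: 3(x² + 12x) + 4(y² - 10y) = -196
3(x + 6)² + 4(y - 5)² = -196 + 108 + 100 = 12
Divide through by 12 to get (x + 6)²/4 + (y - 5)²/3 = 1.
Ellipse, center (-6, 5), major axis horizontal; a² = 4, b² = 3.
c² = a² - b² = 1, so c = 1.
e = c/a = 1/2.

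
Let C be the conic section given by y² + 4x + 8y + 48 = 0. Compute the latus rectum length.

Only y is squared. Complete the square in y: (y + 4)² = -4(x + 8).
Vertex (-8, -4); 4p = -4 so p = -1. Opens left.
Latus rectum length = |4p| = 4.

4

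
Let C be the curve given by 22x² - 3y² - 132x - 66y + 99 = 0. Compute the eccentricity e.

e = 5√22/22

22(x² - 6x) -3(y² + 22y) = -99
Complete the square: 22(x - 3)² -3(y + 11)² = -99 + 198 - 363 = -264
Dividing both sides by -264: (y + 11)²/88 - (x - 3)²/12 = 1
Hyperbola, center (3, -11), transverse axis vertical; a² = 88, b² = 12.
c² = a² + b² = 100, so c = 10.
e = c/a = 10/2√22 = 5√22/22.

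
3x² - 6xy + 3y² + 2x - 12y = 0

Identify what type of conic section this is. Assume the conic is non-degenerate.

parabola

A = 3, B = -6, C = 3.
Discriminant B² − 4AC = (-6)² − 4·3·3 = 0.
B² − 4AC = 0 ⇒ parabola.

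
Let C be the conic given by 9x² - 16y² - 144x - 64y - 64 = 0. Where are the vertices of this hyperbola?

(0, -2) and (16, -2)

Group the x- and y-terms: 9(x² - 16x) -16(y² + 4y) = 64
Complete the square: 9(x - 8)² -16(y + 2)² = 64 + 576 - 64 = 576
Dividing both sides by 576: (x - 8)²/64 - (y + 2)²/36 = 1
Hyperbola, center (8, -2), transverse axis horizontal; a² = 64, b² = 36.
a = 8. Vertices at (h ± a, k).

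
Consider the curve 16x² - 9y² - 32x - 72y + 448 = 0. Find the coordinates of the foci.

Collect terms: 16(x² - 2x) -9(y² + 8y) = -448
Complete the square in x and y: 16(x - 1)² -9(y + 4)² = -448 + 16 - 144 = -576
Divide through by -576 to get (y + 4)²/64 - (x - 1)²/36 = 1.
Hyperbola, center (1, -4), transverse axis vertical; a² = 64, b² = 36.
c² = a² + b² = 64 + 36 = 100, so c = 10.
Foci lie on the vertical axis through the center: (h, k ± c).

(1, -14) and (1, 6)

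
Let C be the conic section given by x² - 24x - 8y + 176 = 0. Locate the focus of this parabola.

(12, 6)

Only x is squared. Complete the square in x: (x - 12)² = 8(y - 4).
Vertex (12, 4); 4p = 8 so p = 2. Opens up.
Focus is p units from the vertex along the axis: (h, k + p).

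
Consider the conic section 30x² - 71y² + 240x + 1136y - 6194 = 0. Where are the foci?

Group: 30(x² + 8x) -71(y² - 16y) = 6194
Complete the square: 30(x + 4)² -71(y - 8)² = 6194 + 480 - 4544 = 2130
Divide by 2130: (x + 4)²/71 - (y - 8)²/30 = 1
Hyperbola, center (-4, 8), transverse axis horizontal; a² = 71, b² = 30.
c² = a² + b² = 71 + 30 = 101, so c = √101.
Foci lie on the horizontal axis through the center: (h ± c, k).

(-4 - √101, 8) and (-4 + √101, 8)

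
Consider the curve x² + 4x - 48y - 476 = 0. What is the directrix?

y = -22

Only x is squared. Complete the square in x: (x + 2)² = 48(y + 10).
Vertex (-2, -10); 4p = 48 so p = 12. Opens up.
Directrix is the horizontal line y = k − p = -10 − (12) = -22.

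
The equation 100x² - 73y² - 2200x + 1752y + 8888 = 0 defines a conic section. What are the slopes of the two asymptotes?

10√73/73 and -10√73/73

Rearranging, 100(x² - 22x) -73(y² - 24y) = -8888.
100(x - 11)² -73(y - 12)² = -8888 + 12100 - 10512 = -7300
Divide through by -7300 to get (y - 12)²/100 - (x - 11)²/73 = 1.
Hyperbola, center (11, 12), transverse axis vertical; a² = 100, b² = 73.
For a vertical hyperbola the asymptotes have slope ±a/b.
Here that is ±10/√73 = ±10√73/73.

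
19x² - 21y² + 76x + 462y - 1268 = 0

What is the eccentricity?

Collect terms: 19(x² + 4x) -21(y² - 22y) = 1268
Completing the square gives 19(x + 2)² -21(y - 11)² = 1268 + 76 - 2541 = -1197.
Divide by -1197: (y - 11)²/57 - (x + 2)²/63 = 1
Hyperbola, center (-2, 11), transverse axis vertical; a² = 57, b² = 63.
c² = a² + b² = 120, so c = 2√30.
e = c/a = 2√30/√57 = 2√190/19.

e = 2√190/19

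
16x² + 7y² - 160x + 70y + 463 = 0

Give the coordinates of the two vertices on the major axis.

Rearranging, 16(x² - 10x) + 7(y² + 10y) = -463.
16(x - 5)² + 7(y + 5)² = -463 + 400 + 175 = 112
Divide by 112: (x - 5)²/7 + (y + 5)²/16 = 1
Ellipse, center (5, -5), major axis vertical; a² = 16, b² = 7.
a = 4. Vertices at (h, k ± a).

(5, -9) and (5, -1)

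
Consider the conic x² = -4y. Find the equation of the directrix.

y = 1

Vertex (0, 0); 4p = -4 so p = -1. Opens down.
Directrix is the horizontal line y = k − p = 0 − (-1) = 1.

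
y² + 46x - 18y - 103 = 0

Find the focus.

Only y is squared. Complete the square in y: (y - 9)² = -46(x - 4).
Vertex (4, 9); 4p = -46 so p = -23/2. Opens left.
Focus is p units from the vertex along the axis: (h + p, k).

(-15/2, 9)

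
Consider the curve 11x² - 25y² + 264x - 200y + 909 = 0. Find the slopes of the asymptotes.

√11/5 and -√11/5

Rearranging, 11(x² + 24x) -25(y² + 8y) = -909.
Complete the square: 11(x + 12)² -25(y + 4)² = -909 + 1584 - 400 = 275
Divide by 275: (x + 12)²/25 - (y + 4)²/11 = 1
Hyperbola, center (-12, -4), transverse axis horizontal; a² = 25, b² = 11.
For a horizontal hyperbola the asymptotes have slope ±b/a.
Here that is ±√11/5.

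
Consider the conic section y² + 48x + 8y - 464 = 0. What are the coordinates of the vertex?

(10, -4)

Only y is squared. Complete the square in y: (y + 4)² = -48(x - 10).
Vertex (10, -4); 4p = -48 so p = -12. Opens left.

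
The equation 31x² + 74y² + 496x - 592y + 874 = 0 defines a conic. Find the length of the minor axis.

Collect terms: 31(x² + 16x) + 74(y² - 8y) = -874
31(x + 8)² + 74(y - 4)² = -874 + 1984 + 1184 = 2294
Dividing both sides by 2294: (x + 8)²/74 + (y - 4)²/31 = 1
Ellipse, center (-8, 4), major axis horizontal; a² = 74, b² = 31.
b² = 31 so b = √31; the minor axis has length 2b = 2√31.

2√31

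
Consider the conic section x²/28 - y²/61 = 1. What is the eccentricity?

e = √623/14

Center (0, 0). The positive term is the x-term, so the transverse axis is horizontal; a² = 28, b² = 61.
c² = a² + b² = 89, so c = √89.
e = c/a = √89/2√7 = √623/14.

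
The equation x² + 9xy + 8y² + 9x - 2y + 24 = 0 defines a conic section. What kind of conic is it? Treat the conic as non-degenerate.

hyperbola

A = 1, B = 9, C = 8.
Discriminant B² − 4AC = 9² − 4·1·8 = 49.
B² − 4AC > 0 ⇒ hyperbola.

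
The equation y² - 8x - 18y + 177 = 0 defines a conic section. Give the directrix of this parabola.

Only y is squared. Complete the square in y: (y - 9)² = 8(x - 12).
Vertex (12, 9); 4p = 8 so p = 2. Opens right.
Directrix is the vertical line x = h − p = 12 − (2) = 10.

x = 10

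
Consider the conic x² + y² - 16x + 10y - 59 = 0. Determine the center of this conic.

(8, -5)

(x² - 16x) + (y² + 10y) = 59
(x - 8)² + (y + 5)² = 59 + 64 + 25 = 148
So (x - 8)² + (y + 5)² = 148.
Circle centered at (8, -5) with r² = 148.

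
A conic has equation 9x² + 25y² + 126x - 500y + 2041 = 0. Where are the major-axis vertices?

Collect terms: 9(x² + 14x) + 25(y² - 20y) = -2041
Complete the square: 9(x + 7)² + 25(y - 10)² = -2041 + 441 + 2500 = 900
Dividing both sides by 900: (x + 7)²/100 + (y - 10)²/36 = 1
Ellipse, center (-7, 10), major axis horizontal; a² = 100, b² = 36.
a = 10. Vertices at (h ± a, k).

(-17, 10) and (3, 10)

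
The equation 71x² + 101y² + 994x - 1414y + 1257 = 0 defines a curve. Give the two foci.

(-7 - √30, 7) and (-7 + √30, 7)

Group the x- and y-terms: 71(x² + 14x) + 101(y² - 14y) = -1257
71(x + 7)² + 101(y - 7)² = -1257 + 3479 + 4949 = 7171
Divide by 7171: (x + 7)²/101 + (y - 7)²/71 = 1
Ellipse, center (-7, 7), major axis horizontal; a² = 101, b² = 71.
c² = a² - b² = 101 - 71 = 30, so c = √30.
Foci lie on the horizontal axis through the center: (h ± c, k).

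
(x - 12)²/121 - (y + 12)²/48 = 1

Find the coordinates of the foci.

Center (12, -12). The positive term is the x-term, so the transverse axis is horizontal; a² = 121, b² = 48.
c² = a² + b² = 121 + 48 = 169, so c = 13.
Foci lie on the horizontal axis through the center: (h ± c, k).

(-1, -12) and (25, -12)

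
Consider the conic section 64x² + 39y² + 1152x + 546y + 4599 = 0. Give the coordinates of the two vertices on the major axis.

(-9, -15) and (-9, 1)

Collect terms: 64(x² + 18x) + 39(y² + 14y) = -4599
Completing the square gives 64(x + 9)² + 39(y + 7)² = -4599 + 5184 + 1911 = 2496.
Divide through by 2496 to get (x + 9)²/39 + (y + 7)²/64 = 1.
Ellipse, center (-9, -7), major axis vertical; a² = 64, b² = 39.
a = 8. Vertices at (h, k ± a).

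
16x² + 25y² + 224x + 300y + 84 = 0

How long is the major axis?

16(x² + 14x) + 25(y² + 12y) = -84
Complete the square: 16(x + 7)² + 25(y + 6)² = -84 + 784 + 900 = 1600
Dividing both sides by 1600: (x + 7)²/100 + (y + 6)²/64 = 1
Ellipse, center (-7, -6), major axis horizontal; a² = 100, b² = 64.
a² = 100 so a = 10; the major axis has length 2a = 20.

20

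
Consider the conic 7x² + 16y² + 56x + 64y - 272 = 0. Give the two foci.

(-10, -2) and (2, -2)

Group: 7(x² + 8x) + 16(y² + 4y) = 272
Complete the square in x and y: 7(x + 4)² + 16(y + 2)² = 272 + 112 + 64 = 448
Divide by 448: (x + 4)²/64 + (y + 2)²/28 = 1
Ellipse, center (-4, -2), major axis horizontal; a² = 64, b² = 28.
c² = a² - b² = 64 - 28 = 36, so c = 6.
Foci lie on the horizontal axis through the center: (h ± c, k).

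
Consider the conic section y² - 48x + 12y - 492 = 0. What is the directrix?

Only y is squared. Complete the square in y: (y + 6)² = 48(x + 11).
Vertex (-11, -6); 4p = 48 so p = 12. Opens right.
Directrix is the vertical line x = h − p = -11 − (12) = -23.

x = -23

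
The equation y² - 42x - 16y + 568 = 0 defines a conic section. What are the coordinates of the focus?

Only y is squared. Complete the square in y: (y - 8)² = 42(x - 12).
Vertex (12, 8); 4p = 42 so p = 21/2. Opens right.
Focus is p units from the vertex along the axis: (h + p, k).

(45/2, 8)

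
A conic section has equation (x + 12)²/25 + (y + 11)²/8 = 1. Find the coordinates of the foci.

Center (-12, -11). The larger denominator 25 sits under the x-term, so the major axis is horizontal; a² = 25, b² = 8.
c² = a² - b² = 25 - 8 = 17, so c = √17.
Foci lie on the horizontal axis through the center: (h ± c, k).

(-12 - √17, -11) and (-12 + √17, -11)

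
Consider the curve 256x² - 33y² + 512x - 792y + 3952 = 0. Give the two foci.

Collect terms: 256(x² + 2x) -33(y² + 24y) = -3952
Completing the square gives 256(x + 1)² -33(y + 12)² = -3952 + 256 - 4752 = -8448.
Dividing both sides by -8448: (y + 12)²/256 - (x + 1)²/33 = 1
Hyperbola, center (-1, -12), transverse axis vertical; a² = 256, b² = 33.
c² = a² + b² = 256 + 33 = 289, so c = 17.
Foci lie on the vertical axis through the center: (h, k ± c).

(-1, -29) and (-1, 5)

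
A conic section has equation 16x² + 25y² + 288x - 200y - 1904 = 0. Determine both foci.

Group: 16(x² + 18x) + 25(y² - 8y) = 1904
Complete the square: 16(x + 9)² + 25(y - 4)² = 1904 + 1296 + 400 = 3600
Dividing both sides by 3600: (x + 9)²/225 + (y - 4)²/144 = 1
Ellipse, center (-9, 4), major axis horizontal; a² = 225, b² = 144.
c² = a² - b² = 225 - 144 = 81, so c = 9.
Foci lie on the horizontal axis through the center: (h ± c, k).

(-18, 4) and (0, 4)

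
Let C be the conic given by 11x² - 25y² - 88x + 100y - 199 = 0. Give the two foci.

(-2, 2) and (10, 2)

11(x² - 8x) -25(y² - 4y) = 199
Complete the square: 11(x - 4)² -25(y - 2)² = 199 + 176 - 100 = 275
Divide by 275: (x - 4)²/25 - (y - 2)²/11 = 1
Hyperbola, center (4, 2), transverse axis horizontal; a² = 25, b² = 11.
c² = a² + b² = 25 + 11 = 36, so c = 6.
Foci lie on the horizontal axis through the center: (h ± c, k).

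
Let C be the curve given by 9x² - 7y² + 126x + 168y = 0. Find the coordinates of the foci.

(-7, 0) and (-7, 24)

Group the x- and y-terms: 9(x² + 14x) -7(y² - 24y) = 0
Complete the square: 9(x + 7)² -7(y - 12)² = 0 + 441 - 1008 = -567
Dividing both sides by -567: (y - 12)²/81 - (x + 7)²/63 = 1
Hyperbola, center (-7, 12), transverse axis vertical; a² = 81, b² = 63.
c² = a² + b² = 81 + 63 = 144, so c = 12.
Foci lie on the vertical axis through the center: (h, k ± c).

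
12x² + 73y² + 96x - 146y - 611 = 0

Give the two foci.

(-4 - √61, 1) and (-4 + √61, 1)

Rearranging, 12(x² + 8x) + 73(y² - 2y) = 611.
Complete the square in x and y: 12(x + 4)² + 73(y - 1)² = 611 + 192 + 73 = 876
Dividing both sides by 876: (x + 4)²/73 + (y - 1)²/12 = 1
Ellipse, center (-4, 1), major axis horizontal; a² = 73, b² = 12.
c² = a² - b² = 73 - 12 = 61, so c = √61.
Foci lie on the horizontal axis through the center: (h ± c, k).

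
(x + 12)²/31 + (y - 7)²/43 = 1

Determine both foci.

Center (-12, 7). The larger denominator 43 sits under the y-term, so the major axis is vertical; a² = 43, b² = 31.
c² = a² - b² = 43 - 31 = 12, so c = 2√3.
Foci lie on the vertical axis through the center: (h, k ± c).

(-12, 7 - 2√3) and (-12, 7 + 2√3)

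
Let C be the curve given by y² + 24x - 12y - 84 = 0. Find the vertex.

(5, 6)

Only y is squared. Complete the square in y: (y - 6)² = -24(x - 5).
Vertex (5, 6); 4p = -24 so p = -6. Opens left.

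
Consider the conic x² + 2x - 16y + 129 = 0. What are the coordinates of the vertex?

(-1, 8)

Only x is squared. Complete the square in x: (x + 1)² = 16(y - 8).
Vertex (-1, 8); 4p = 16 so p = 4. Opens up.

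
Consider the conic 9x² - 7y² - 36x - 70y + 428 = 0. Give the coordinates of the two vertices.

Group the x- and y-terms: 9(x² - 4x) -7(y² + 10y) = -428
9(x - 2)² -7(y + 5)² = -428 + 36 - 175 = -567
Dividing both sides by -567: (y + 5)²/81 - (x - 2)²/63 = 1
Hyperbola, center (2, -5), transverse axis vertical; a² = 81, b² = 63.
a = 9. Vertices at (h, k ± a).

(2, -14) and (2, 4)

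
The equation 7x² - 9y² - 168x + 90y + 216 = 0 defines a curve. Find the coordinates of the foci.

Collect terms: 7(x² - 24x) -9(y² - 10y) = -216
Complete the square: 7(x - 12)² -9(y - 5)² = -216 + 1008 - 225 = 567
Divide through by 567 to get (x - 12)²/81 - (y - 5)²/63 = 1.
Hyperbola, center (12, 5), transverse axis horizontal; a² = 81, b² = 63.
c² = a² + b² = 81 + 63 = 144, so c = 12.
Foci lie on the horizontal axis through the center: (h ± c, k).

(0, 5) and (24, 5)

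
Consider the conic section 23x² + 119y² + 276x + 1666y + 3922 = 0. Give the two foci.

(-6 - 4√6, -7) and (-6 + 4√6, -7)

23(x² + 12x) + 119(y² + 14y) = -3922
Completing the square gives 23(x + 6)² + 119(y + 7)² = -3922 + 828 + 5831 = 2737.
Divide by 2737: (x + 6)²/119 + (y + 7)²/23 = 1
Ellipse, center (-6, -7), major axis horizontal; a² = 119, b² = 23.
c² = a² - b² = 119 - 23 = 96, so c = 4√6.
Foci lie on the horizontal axis through the center: (h ± c, k).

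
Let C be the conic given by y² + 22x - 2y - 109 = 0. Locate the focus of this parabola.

Only y is squared. Complete the square in y: (y - 1)² = -22(x - 5).
Vertex (5, 1); 4p = -22 so p = -11/2. Opens left.
Focus is p units from the vertex along the axis: (h + p, k).

(-1/2, 1)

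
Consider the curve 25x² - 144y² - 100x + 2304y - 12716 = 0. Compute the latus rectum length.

25(x² - 4x) -144(y² - 16y) = 12716
Complete the square in x and y: 25(x - 2)² -144(y - 8)² = 12716 + 100 - 9216 = 3600
Divide through by 3600 to get (x - 2)²/144 - (y - 8)²/25 = 1.
Hyperbola, center (2, 8), transverse axis horizontal; a² = 144, b² = 25.
Latus rectum length = 2b²/a = 2·25/12 = 25/6.

25/6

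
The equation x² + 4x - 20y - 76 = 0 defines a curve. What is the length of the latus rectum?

Only x is squared. Complete the square in x: (x + 2)² = 20(y + 4).
Vertex (-2, -4); 4p = 20 so p = 5. Opens up.
Latus rectum length = |4p| = 20.

20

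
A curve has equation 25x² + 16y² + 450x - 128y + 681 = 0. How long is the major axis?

20

Group: 25(x² + 18x) + 16(y² - 8y) = -681
Complete the square in x and y: 25(x + 9)² + 16(y - 4)² = -681 + 2025 + 256 = 1600
Divide by 1600: (x + 9)²/64 + (y - 4)²/100 = 1
Ellipse, center (-9, 4), major axis vertical; a² = 100, b² = 64.
a² = 100 so a = 10; the major axis has length 2a = 20.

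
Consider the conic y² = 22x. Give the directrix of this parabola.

Vertex (0, 0); 4p = 22 so p = 11/2. Opens right.
Directrix is the vertical line x = h − p = 0 − (11/2) = -11/2.

x = -11/2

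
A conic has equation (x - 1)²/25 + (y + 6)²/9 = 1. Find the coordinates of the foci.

Center (1, -6). The larger denominator 25 sits under the x-term, so the major axis is horizontal; a² = 25, b² = 9.
c² = a² - b² = 25 - 9 = 16, so c = 4.
Foci lie on the horizontal axis through the center: (h ± c, k).

(-3, -6) and (5, -6)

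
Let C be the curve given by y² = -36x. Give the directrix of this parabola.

x = 9

Vertex (0, 0); 4p = -36 so p = -9. Opens left.
Directrix is the vertical line x = h − p = 0 − (-9) = 9.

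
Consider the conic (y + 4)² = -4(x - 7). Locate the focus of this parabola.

(6, -4)

Vertex (7, -4); 4p = -4 so p = -1. Opens left.
Focus is p units from the vertex along the axis: (h + p, k).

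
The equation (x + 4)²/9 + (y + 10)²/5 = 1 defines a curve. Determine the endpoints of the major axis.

Center (-4, -10). The larger denominator 9 sits under the x-term, so the major axis is horizontal; a² = 9, b² = 5.
a = 3. Vertices at (h ± a, k).

(-7, -10) and (-1, -10)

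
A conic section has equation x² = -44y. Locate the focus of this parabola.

Vertex (0, 0); 4p = -44 so p = -11. Opens down.
Focus is p units from the vertex along the axis: (h, k + p).

(0, -11)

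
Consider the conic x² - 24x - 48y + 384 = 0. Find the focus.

Only x is squared. Complete the square in x: (x - 12)² = 48(y - 5).
Vertex (12, 5); 4p = 48 so p = 12. Opens up.
Focus is p units from the vertex along the axis: (h, k + p).

(12, 17)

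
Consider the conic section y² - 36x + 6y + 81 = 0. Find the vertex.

Only y is squared. Complete the square in y: (y + 3)² = 36(x - 2).
Vertex (2, -3); 4p = 36 so p = 9. Opens right.

(2, -3)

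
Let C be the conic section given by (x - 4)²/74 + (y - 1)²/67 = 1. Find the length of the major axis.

2√74

Center (4, 1). The larger denominator 74 sits under the x-term, so the major axis is horizontal; a² = 74, b² = 67.
a² = 74 so a = √74; the major axis has length 2a = 2√74.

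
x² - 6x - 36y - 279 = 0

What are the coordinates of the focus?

Only x is squared. Complete the square in x: (x - 3)² = 36(y + 8).
Vertex (3, -8); 4p = 36 so p = 9. Opens up.
Focus is p units from the vertex along the axis: (h, k + p).

(3, 1)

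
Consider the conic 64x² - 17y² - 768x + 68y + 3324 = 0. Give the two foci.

Group: 64(x² - 12x) -17(y² - 4y) = -3324
Completing the square gives 64(x - 6)² -17(y - 2)² = -3324 + 2304 - 68 = -1088.
Dividing both sides by -1088: (y - 2)²/64 - (x - 6)²/17 = 1
Hyperbola, center (6, 2), transverse axis vertical; a² = 64, b² = 17.
c² = a² + b² = 64 + 17 = 81, so c = 9.
Foci lie on the vertical axis through the center: (h, k ± c).

(6, -7) and (6, 11)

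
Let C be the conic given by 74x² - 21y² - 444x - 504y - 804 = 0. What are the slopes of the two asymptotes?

√1554/21 and -√1554/21

Rearranging, 74(x² - 6x) -21(y² + 24y) = 804.
Complete the square: 74(x - 3)² -21(y + 12)² = 804 + 666 - 3024 = -1554
Dividing both sides by -1554: (y + 12)²/74 - (x - 3)²/21 = 1
Hyperbola, center (3, -12), transverse axis vertical; a² = 74, b² = 21.
For a vertical hyperbola the asymptotes have slope ±a/b.
Here that is ±√74/√21 = ±√1554/21.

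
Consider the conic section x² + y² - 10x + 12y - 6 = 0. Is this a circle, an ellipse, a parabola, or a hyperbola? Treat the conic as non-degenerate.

No xy term. Coefficients of x² and y² are A = 1, C = 1.
A = C (same sign) ⇒ circle.

circle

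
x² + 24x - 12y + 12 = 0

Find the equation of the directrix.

y = -14

Only x is squared. Complete the square in x: (x + 12)² = 12(y + 11).
Vertex (-12, -11); 4p = 12 so p = 3. Opens up.
Directrix is the horizontal line y = k − p = -11 − (3) = -14.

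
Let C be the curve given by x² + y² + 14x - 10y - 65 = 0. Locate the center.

(-7, 5)

Collect terms: (x² + 14x) + (y² - 10y) = 65
Completing the square gives (x + 7)² + (y - 5)² = 65 + 49 + 25 = 139.
So (x + 7)² + (y - 5)² = 139.
Circle centered at (-7, 5) with r² = 139.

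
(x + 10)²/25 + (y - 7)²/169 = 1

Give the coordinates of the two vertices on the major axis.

(-10, -6) and (-10, 20)

Center (-10, 7). The larger denominator 169 sits under the y-term, so the major axis is vertical; a² = 169, b² = 25.
a = 13. Vertices at (h, k ± a).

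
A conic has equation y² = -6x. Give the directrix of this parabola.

Vertex (0, 0); 4p = -6 so p = -3/2. Opens left.
Directrix is the vertical line x = h − p = 0 − (-3/2) = 3/2.

x = 3/2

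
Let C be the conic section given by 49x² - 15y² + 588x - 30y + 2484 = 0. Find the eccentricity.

e = 8/7

49(x² + 12x) -15(y² + 2y) = -2484
Complete the square in x and y: 49(x + 6)² -15(y + 1)² = -2484 + 1764 - 15 = -735
Divide by -735: (y + 1)²/49 - (x + 6)²/15 = 1
Hyperbola, center (-6, -1), transverse axis vertical; a² = 49, b² = 15.
c² = a² + b² = 64, so c = 8.
e = c/a = 8/7.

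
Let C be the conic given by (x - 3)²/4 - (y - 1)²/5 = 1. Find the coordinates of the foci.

Center (3, 1). The positive term is the x-term, so the transverse axis is horizontal; a² = 4, b² = 5.
c² = a² + b² = 4 + 5 = 9, so c = 3.
Foci lie on the horizontal axis through the center: (h ± c, k).

(0, 1) and (6, 1)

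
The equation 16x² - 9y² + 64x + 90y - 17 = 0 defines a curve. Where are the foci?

16(x² + 4x) -9(y² - 10y) = 17
Complete the square in x and y: 16(x + 2)² -9(y - 5)² = 17 + 64 - 225 = -144
Divide through by -144 to get (y - 5)²/16 - (x + 2)²/9 = 1.
Hyperbola, center (-2, 5), transverse axis vertical; a² = 16, b² = 9.
c² = a² + b² = 16 + 9 = 25, so c = 5.
Foci lie on the vertical axis through the center: (h, k ± c).

(-2, 0) and (-2, 10)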